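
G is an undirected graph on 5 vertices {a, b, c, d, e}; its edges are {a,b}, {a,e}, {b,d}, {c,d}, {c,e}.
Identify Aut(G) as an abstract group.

G is 2-regular and connected on 5 vertices, i.e. the cycle C_5. C_5 has 5 rotations and 5 reflections, so Aut(C_5) ≅ D_5 of order 10.

D_5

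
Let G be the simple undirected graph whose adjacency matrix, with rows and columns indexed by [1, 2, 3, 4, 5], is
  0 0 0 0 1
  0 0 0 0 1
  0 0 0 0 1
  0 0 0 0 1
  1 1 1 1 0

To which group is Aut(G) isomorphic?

Vertex 5 has degree 4 and every other vertex has degree 1, so G is the star K_{1,4} with centre 5. Any automorphism fixes the centre and permutes the 4 leaves freely, so Aut(G) ≅ S_4 of order 4! = 24.

S_4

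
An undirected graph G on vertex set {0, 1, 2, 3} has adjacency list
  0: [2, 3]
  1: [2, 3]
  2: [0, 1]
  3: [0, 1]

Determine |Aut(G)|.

8

Every vertex has degree 2 and the graph is connected, so G is the 4-cycle C_4. C_4 has 4 rotations and 4 reflections, so Aut(C_4) ≅ D_4 of order 8.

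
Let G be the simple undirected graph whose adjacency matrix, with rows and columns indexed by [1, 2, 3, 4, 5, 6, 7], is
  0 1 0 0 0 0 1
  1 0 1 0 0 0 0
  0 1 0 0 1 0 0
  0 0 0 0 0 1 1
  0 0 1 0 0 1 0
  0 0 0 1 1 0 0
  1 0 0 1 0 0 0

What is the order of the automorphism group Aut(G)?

14

G is 2-regular and connected on 7 vertices, i.e. the cycle C_7. C_7 has 7 rotations and 7 reflections, so Aut(C_7) ≅ D_7 of order 14.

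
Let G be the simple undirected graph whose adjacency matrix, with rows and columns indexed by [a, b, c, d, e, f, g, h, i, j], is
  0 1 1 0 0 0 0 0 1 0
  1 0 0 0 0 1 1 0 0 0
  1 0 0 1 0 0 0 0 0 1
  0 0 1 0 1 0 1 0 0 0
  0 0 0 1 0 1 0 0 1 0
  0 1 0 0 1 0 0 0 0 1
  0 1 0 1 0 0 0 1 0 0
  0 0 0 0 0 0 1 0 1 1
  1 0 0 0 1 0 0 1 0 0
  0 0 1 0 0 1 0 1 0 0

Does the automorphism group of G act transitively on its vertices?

G is 3-regular on 10 vertices with no triangles and no 4-cycles (girth 5): this is the Petersen graph. It is a classical fact that the Petersen graph has automorphism group S_5 (order 120), arising from its description as the Kneser graph K(5,2). This group acts transitively on the 10 vertices.

Yes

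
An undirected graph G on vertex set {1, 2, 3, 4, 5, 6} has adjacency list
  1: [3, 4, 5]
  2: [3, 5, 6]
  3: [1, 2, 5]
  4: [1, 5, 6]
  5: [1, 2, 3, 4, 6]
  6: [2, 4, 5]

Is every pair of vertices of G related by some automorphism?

No

Vertex 5 is the only vertex of degree 5, so every automorphism fixes it; G is not vertex-transitive.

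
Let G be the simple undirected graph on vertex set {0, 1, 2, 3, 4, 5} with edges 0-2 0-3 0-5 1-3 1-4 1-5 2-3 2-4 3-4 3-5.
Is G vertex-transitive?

Vertex 3 is the only vertex of degree 5, so every automorphism fixes it; G is not vertex-transitive.

No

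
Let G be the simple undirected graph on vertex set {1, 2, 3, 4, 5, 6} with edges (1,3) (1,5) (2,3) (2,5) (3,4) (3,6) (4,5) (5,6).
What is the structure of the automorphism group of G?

The vertices split by degree into {3, 5} (degree 4) and {1, 2, 4, 6} (degree 2); every edge runs between the two parts, so G is the complete bipartite graph K_{2,4}. Automorphisms preserve the bipartition setwise (since the parts differ in size) and act as S_2 × S_4 within it; |Aut| = 48.

S_2 × S_4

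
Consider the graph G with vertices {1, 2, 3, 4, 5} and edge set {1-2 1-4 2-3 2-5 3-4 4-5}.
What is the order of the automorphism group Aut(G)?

12

The vertices split by degree into {2, 4} (degree 3) and {1, 3, 5} (degree 2); every edge runs between the two parts, so G is the complete bipartite graph K_{2,3}. Automorphisms preserve the bipartition setwise (since the parts differ in size) and act as S_2 × S_3 within it; |Aut| = 12.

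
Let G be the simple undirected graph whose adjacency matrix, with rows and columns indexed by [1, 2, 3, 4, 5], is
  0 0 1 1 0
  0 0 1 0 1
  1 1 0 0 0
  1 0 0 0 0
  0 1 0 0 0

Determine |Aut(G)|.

2

The degree sequence is [2, 2, 2, 1, 1]; the two degree-1 vertices 4 and 5 are the ends of a path, so G = P_5. A path has exactly one nontrivial symmetry — reversal — giving Aut(G) of order 2.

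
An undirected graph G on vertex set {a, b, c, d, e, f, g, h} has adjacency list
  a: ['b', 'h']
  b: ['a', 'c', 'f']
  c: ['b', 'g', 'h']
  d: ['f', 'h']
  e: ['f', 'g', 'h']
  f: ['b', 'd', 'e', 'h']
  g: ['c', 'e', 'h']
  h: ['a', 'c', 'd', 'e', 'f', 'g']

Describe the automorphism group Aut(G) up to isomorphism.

The degree sequence is [2, 3, 3, 2, 3, 4, 3, 6]. Checking the degree-preserving permutations of the vertex set shows that none except the identity preserves every edge, so Aut(G) is trivial.

{e}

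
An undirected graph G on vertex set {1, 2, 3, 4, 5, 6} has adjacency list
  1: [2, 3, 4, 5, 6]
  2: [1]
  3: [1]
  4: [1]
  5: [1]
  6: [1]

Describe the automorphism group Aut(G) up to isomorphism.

the symmetric group on 5 letters

Vertex 1 has degree 5 and every other vertex has degree 1, so G is the star K_{1,5} with centre 1. Any automorphism fixes the centre and permutes the 5 leaves freely, so Aut(G) ≅ S_5 of order 5! = 120.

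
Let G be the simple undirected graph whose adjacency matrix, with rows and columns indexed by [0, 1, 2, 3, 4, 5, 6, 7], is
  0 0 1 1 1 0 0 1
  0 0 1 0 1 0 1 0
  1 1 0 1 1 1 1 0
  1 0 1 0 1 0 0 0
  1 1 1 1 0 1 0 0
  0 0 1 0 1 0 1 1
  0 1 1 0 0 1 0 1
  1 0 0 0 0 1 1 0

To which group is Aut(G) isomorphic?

the trivial group

The degree sequence is [4, 3, 6, 3, 5, 4, 4, 3]. Checking the degree-preserving permutations of the vertex set shows that none except the identity preserves every edge, so Aut(G) is trivial.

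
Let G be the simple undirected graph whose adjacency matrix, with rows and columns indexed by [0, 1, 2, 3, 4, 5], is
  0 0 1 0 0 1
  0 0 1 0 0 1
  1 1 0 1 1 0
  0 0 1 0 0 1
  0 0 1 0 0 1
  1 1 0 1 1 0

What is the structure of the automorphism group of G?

The vertices split by degree into {2, 5} (degree 4) and {0, 1, 3, 4} (degree 2); every edge runs between the two parts, so G is the complete bipartite graph K_{2,4}. Automorphisms preserve the bipartition setwise (since the parts differ in size) and act as S_4 × S_2 within it; |Aut| = 48.

S_4 × S_2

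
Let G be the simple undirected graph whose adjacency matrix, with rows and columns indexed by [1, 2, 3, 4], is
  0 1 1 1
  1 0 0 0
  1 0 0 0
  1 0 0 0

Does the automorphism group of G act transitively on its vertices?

Vertex 1 is the only vertex of degree 3, so every automorphism fixes it; G is not vertex-transitive.

No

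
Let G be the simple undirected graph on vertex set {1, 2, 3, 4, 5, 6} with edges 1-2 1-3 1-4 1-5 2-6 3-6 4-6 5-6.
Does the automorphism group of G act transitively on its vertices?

No

Automorphisms preserve degree, but G has vertices of degree 2 and vertices of degree 4; no automorphism maps one to the other, so G is not vertex-transitive.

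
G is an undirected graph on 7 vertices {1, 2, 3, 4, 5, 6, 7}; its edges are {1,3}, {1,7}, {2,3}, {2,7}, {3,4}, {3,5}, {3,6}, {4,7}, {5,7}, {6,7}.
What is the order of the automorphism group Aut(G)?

The vertices split by degree into {3, 7} (degree 5) and {1, 2, 4, 5, 6} (degree 2); every edge runs between the two parts, so G is the complete bipartite graph K_{2,5}. Automorphisms preserve the bipartition setwise (since the parts differ in size) and act as S_5 × S_2 within it; |Aut| = 240.

240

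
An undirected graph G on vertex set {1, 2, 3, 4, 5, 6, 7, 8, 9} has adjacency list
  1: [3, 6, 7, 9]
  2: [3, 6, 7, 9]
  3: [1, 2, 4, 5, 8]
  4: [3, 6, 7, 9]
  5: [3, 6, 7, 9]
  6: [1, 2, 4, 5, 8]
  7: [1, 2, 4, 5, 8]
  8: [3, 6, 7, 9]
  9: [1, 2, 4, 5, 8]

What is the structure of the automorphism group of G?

S_4 × S_5

The vertices split by degree into {3, 6, 7, 9} (degree 5) and {1, 2, 4, 5, 8} (degree 4); every edge runs between the two parts, so G is the complete bipartite graph K_{4,5}. Automorphisms preserve the bipartition setwise (since the parts differ in size) and act as S_4 × S_5 within it; |Aut| = 2880.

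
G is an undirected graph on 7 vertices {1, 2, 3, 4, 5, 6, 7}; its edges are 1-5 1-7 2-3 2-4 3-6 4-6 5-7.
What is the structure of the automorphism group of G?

D_3 × D_4

G has two connected components, {2, 3, 4, 6} and {1, 5, 7}; each is 2-regular, so G = C_4 ⊔ C_3. The components are non-isomorphic (different sizes), so Aut(G) = Aut(C_3) × Aut(C_4) = D_3 × D_4 of order 6·8 = 48.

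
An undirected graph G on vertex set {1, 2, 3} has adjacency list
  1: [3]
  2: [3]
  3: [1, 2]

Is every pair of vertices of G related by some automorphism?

Vertex 3 is the only vertex of degree 2, so every automorphism fixes it; G is not vertex-transitive.

No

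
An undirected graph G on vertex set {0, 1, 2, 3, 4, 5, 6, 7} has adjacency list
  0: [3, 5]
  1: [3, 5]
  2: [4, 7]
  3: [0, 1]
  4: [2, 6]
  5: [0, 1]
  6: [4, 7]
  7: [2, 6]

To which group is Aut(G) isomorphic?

(D_4 × D_4) ⋊ Z_2

G has two connected components, {2, 4, 6, 7} and {0, 1, 3, 5}; each is 2-regular, so G = C_4 ⊔ C_4. Aut of a disjoint union of two copies of C_4 is the wreath product D_4 ≀ Z_2, of order 2·8² = 128.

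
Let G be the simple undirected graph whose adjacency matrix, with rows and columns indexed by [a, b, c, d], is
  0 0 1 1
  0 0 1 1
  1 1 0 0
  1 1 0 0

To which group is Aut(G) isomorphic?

Z_2^2 ⋊ S_2

G is 2-regular and bipartite on 2^2 = 4 vertices with girth 4; it is the hypercube graph Q_2. The symmetry group of the 2-cube is the hyperoctahedral group B_2 = Z_2 ≀ S_2, of order 2^2·2! = 8.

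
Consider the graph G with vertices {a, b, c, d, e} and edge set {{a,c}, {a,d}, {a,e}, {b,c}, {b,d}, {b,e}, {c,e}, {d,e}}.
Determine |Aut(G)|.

Vertex e is the unique vertex of degree 4; the remaining 4 vertices each have degree 3 and induce a cycle, so G is the wheel on 5 vertices with hub e. Every automorphism fixes the hub and acts on the rim 4-cycle, so Aut(G) ≅ Aut(C_4) = D_4 of order 8.

8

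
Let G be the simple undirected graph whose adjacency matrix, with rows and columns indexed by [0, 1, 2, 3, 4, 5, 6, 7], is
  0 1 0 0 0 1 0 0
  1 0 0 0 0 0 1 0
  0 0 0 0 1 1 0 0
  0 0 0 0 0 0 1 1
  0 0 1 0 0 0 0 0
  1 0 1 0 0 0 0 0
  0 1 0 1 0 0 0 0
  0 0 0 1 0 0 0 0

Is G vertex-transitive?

No

Automorphisms preserve degree, but G has vertices of degree 1 and vertices of degree 2; no automorphism maps one to the other, so G is not vertex-transitive.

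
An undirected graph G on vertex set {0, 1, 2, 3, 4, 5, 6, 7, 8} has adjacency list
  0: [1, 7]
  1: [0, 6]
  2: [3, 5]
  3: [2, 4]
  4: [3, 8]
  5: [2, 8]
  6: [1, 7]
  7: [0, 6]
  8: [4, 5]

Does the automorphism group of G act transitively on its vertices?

G has two connected components, {2, 3, 4, 5, 8} and {0, 1, 6, 7}; each is 2-regular, so G = C_5 ⊔ C_4. The orbit of 0 under Aut(G) is {0, 1, 6, 7}, which does not contain 2, so G is not vertex-transitive.

No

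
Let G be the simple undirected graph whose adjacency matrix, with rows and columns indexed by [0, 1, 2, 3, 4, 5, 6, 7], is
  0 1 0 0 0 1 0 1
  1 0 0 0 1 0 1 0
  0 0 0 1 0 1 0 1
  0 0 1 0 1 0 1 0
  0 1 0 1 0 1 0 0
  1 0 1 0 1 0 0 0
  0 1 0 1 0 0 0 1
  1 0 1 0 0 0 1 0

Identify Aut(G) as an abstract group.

G is 3-regular and bipartite on 2^3 = 8 vertices with girth 4; it is the hypercube graph Q_3. Aut(Q_3) consists of the signed permutations of the 3 coordinate axes: 3! permutations times 2^3 sign flips, so |Aut| = 2^3·3! = 48.

the hyperoctahedral group B_3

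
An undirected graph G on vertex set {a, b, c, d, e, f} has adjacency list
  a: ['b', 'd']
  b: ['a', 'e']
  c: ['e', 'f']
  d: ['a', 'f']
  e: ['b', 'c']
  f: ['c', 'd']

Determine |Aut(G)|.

12

Every vertex has degree 2 and the graph is connected, so G is the 6-cycle C_6. C_6 has 6 rotations and 6 reflections, so Aut(C_6) ≅ D_6 of order 12.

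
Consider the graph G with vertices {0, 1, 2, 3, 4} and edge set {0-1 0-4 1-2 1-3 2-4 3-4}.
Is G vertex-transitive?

Automorphisms preserve degree, but G has vertices of degree 2 and vertices of degree 3; no automorphism maps one to the other, so G is not vertex-transitive.

No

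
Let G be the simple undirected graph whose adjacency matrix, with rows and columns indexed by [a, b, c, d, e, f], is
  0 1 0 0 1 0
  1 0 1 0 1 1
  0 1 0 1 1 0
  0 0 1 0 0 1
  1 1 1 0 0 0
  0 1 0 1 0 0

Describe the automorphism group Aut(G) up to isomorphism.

1

The degree sequence is [2, 4, 3, 2, 3, 2]. Checking the degree-preserving permutations of the vertex set shows that none except the identity preserves every edge, so Aut(G) is trivial.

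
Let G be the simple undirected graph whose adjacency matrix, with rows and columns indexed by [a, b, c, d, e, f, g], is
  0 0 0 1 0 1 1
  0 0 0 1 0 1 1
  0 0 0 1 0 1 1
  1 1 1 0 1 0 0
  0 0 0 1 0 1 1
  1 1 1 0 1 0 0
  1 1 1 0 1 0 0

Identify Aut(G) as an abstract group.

S_4 × S_3

The vertices split by degree into {d, f, g} (degree 4) and {a, b, c, e} (degree 3); every edge runs between the two parts, so G is the complete bipartite graph K_{3,4}. Automorphisms preserve the bipartition setwise (since the parts differ in size) and act as S_4 × S_3 within it; |Aut| = 144.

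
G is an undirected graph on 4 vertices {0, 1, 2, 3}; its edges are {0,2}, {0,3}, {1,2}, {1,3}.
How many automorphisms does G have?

G is 2-regular and bipartite on 2^2 = 4 vertices with girth 4; it is the hypercube graph Q_2. The symmetry group of the 2-cube is the hyperoctahedral group B_2 = Z_2 ≀ S_2, of order 2^2·2! = 8.

8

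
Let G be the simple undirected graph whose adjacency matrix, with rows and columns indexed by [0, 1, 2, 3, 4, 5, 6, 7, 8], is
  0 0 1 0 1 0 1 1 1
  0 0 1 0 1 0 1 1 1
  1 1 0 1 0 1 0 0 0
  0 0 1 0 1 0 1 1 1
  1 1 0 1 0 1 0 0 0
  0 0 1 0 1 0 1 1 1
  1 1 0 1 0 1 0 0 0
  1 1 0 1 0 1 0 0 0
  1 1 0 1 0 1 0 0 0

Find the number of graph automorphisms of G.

The vertices split by degree into {0, 1, 3, 5} (degree 5) and {2, 4, 6, 7, 8} (degree 4); every edge runs between the two parts, so G is the complete bipartite graph K_{4,5}. The parts have unequal sizes, so no automorphism swaps them; each part is permuted independently, giving S_5 × S_4 of order 5!·4! = 2880.

2880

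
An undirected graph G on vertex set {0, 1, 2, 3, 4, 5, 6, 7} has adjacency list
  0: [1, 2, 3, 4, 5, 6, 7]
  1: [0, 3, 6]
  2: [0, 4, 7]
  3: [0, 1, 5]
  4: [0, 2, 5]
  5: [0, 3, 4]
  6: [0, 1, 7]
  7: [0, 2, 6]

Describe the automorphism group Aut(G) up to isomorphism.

D_7

Vertex 0 is the unique vertex of degree 7; the remaining 7 vertices each have degree 3 and induce a cycle, so G is the wheel on 8 vertices with hub 0. Every automorphism fixes the hub and acts on the rim 7-cycle, so Aut(G) ≅ Aut(C_7) = D_7 of order 14.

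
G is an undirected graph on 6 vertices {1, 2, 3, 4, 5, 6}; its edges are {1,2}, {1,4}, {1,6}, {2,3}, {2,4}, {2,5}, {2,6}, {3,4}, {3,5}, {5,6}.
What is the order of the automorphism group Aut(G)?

Vertex 2 is the unique vertex of degree 5; the remaining 5 vertices each have degree 3 and induce a cycle, so G is the wheel on 6 vertices with hub 2. With the hub fixed, the remaining symmetry is that of the rim cycle C_5, giving the dihedral group D_5.

10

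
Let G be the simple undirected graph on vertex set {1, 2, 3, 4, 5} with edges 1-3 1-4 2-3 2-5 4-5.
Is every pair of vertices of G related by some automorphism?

Every vertex has degree 2 and the graph is connected, so G is the 5-cycle C_5. The automorphisms of the 5-cycle are exactly the symmetries of a regular 5-gon: the dihedral group D_5, |D_5| = 10. This group acts transitively on the 5 vertices.

Yes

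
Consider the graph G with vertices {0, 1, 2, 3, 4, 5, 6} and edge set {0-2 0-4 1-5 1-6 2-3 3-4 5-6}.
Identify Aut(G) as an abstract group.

D_3 × D_4

G has two connected components, {0, 2, 3, 4} and {1, 5, 6}; each is 2-regular, so G = C_4 ⊔ C_3. No automorphism exchanges components of different sizes, hence Aut(G) is the direct product D_3 × D_4, order 48.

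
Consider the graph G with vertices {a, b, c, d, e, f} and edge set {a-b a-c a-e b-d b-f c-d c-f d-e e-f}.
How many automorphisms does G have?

72

G is 3-regular and bipartite with parts {a, d, f} and {b, c, e} (each part is independent and every cross-pair is an edge), so G = K_{3,3}. Each part can be permuted independently (S_3 × S_3) and the two equal-size parts can also be swapped, giving (S_3 × S_3) ⋊ Z_2 of order 2·(3!)² = 72.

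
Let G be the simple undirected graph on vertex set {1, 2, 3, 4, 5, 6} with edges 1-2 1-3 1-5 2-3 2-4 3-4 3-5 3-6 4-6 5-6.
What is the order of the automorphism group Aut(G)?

Vertex 3 is the unique vertex of degree 5; the remaining 5 vertices each have degree 3 and induce a cycle, so G is the wheel on 6 vertices with hub 3. Every automorphism fixes the hub and acts on the rim 5-cycle, so Aut(G) ≅ Aut(C_5) = D_5 of order 10.

10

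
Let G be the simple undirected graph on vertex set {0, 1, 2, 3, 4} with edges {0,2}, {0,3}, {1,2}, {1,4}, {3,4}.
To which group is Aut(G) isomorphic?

the dihedral group of order 10

Every vertex has degree 2 and the graph is connected, so G is the 5-cycle C_5. The automorphisms of the 5-cycle are exactly the symmetries of a regular 5-gon: the dihedral group D_5, |D_5| = 10.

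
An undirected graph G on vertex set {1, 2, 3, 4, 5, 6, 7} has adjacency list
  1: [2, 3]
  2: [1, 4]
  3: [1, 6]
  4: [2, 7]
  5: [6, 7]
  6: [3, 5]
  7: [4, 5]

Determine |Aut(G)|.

G is 2-regular and connected on 7 vertices, i.e. the cycle C_7. The automorphisms of the 7-cycle are exactly the symmetries of a regular 7-gon: the dihedral group D_7, |D_7| = 14.

14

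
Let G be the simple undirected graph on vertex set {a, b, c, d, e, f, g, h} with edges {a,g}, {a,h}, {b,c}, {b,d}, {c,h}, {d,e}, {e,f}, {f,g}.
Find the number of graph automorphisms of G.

G is 2-regular and connected on 8 vertices, i.e. the cycle C_8. C_8 has 8 rotations and 8 reflections, so Aut(C_8) ≅ D_8 of order 16.

16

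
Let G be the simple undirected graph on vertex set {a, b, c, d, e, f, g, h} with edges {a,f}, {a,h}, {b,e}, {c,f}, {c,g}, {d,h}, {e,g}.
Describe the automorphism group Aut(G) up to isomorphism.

the cyclic group of order 2

The degree sequence is [2, 1, 2, 1, 2, 2, 2, 2]; the two degree-1 vertices b and d are the ends of a path, so G = P_8. A path has exactly one nontrivial symmetry — reversal — giving Aut(G) of order 2.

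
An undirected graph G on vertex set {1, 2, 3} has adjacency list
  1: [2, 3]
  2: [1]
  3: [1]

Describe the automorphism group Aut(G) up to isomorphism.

C_2

The degree sequence is [2, 1, 1]; the two degree-1 vertices 2 and 3 are the ends of a path, so G = P_3. A path has exactly one nontrivial symmetry — reversal — giving Aut(G) of order 2.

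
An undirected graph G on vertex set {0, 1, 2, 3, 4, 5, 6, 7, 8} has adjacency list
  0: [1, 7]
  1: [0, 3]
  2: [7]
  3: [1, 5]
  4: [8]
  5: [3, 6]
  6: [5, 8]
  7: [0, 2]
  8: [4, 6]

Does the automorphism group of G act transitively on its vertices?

Automorphisms preserve degree, but G has vertices of degree 1 and vertices of degree 2; no automorphism maps one to the other, so G is not vertex-transitive.

No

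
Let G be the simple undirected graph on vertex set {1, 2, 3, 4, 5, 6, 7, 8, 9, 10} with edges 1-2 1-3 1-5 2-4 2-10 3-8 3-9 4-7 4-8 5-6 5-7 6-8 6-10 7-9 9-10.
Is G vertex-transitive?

Yes

G is 3-regular on 10 vertices with no triangles and no 4-cycles (girth 5): this is the Petersen graph. Viewing the Petersen graph as the Kneser graph K(5,2) — vertices are 2-subsets of {1,…,5}, edges join disjoint pairs — its automorphisms are exactly the permutations of the 5-element set, so Aut ≅ S_5 of order 120. Under this action every vertex can be carried to every other, so G is vertex-transitive.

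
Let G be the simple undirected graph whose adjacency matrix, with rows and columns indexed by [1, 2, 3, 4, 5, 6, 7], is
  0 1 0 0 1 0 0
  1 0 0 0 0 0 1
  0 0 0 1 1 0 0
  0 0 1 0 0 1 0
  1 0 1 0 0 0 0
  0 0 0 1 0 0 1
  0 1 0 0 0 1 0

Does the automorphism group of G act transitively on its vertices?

Yes

G is 2-regular and connected on 7 vertices, i.e. the cycle C_7. C_7 has 7 rotations and 7 reflections, so Aut(C_7) ≅ D_7 of order 14. Under this action every vertex can be carried to every other, so G is vertex-transitive.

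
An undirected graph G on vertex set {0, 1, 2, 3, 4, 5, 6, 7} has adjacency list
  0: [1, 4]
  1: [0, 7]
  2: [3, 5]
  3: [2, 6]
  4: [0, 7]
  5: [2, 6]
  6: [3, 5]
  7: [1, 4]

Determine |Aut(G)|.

128

G has two connected components, {0, 1, 4, 7} and {2, 3, 5, 6}; each is 2-regular, so G = C_4 ⊔ C_4. Aut of a disjoint union of two copies of C_4 is the wreath product D_4 ≀ Z_2, of order 2·8² = 128.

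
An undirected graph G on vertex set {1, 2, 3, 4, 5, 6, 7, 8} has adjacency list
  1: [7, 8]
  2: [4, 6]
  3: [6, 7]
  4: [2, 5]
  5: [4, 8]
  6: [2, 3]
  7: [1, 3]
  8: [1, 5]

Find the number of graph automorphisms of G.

G is 2-regular and connected on 8 vertices, i.e. the cycle C_8. The automorphisms of the 8-cycle are exactly the symmetries of a regular 8-gon: the dihedral group D_8, |D_8| = 16.

16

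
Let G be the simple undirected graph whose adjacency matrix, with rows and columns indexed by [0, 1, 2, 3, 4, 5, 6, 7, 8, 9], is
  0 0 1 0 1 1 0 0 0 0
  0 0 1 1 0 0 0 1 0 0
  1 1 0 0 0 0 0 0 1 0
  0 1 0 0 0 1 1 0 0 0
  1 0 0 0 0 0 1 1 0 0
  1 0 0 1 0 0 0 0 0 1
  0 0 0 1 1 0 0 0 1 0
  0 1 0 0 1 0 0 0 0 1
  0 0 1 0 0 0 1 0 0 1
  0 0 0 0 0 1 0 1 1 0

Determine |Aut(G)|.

G is 3-regular on 10 vertices with no triangles and no 4-cycles (girth 5): this is the Petersen graph. Viewing the Petersen graph as the Kneser graph K(5,2) — vertices are 2-subsets of {1,…,5}, edges join disjoint pairs — its automorphisms are exactly the permutations of the 5-element set, so Aut ≅ S_5 of order 120.

120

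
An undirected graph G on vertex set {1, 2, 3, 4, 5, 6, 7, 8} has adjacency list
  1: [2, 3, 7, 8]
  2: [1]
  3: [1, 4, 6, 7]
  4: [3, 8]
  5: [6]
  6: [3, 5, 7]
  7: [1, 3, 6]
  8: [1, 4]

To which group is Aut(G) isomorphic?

The degree sequence is [4, 1, 4, 2, 1, 3, 3, 2]. Checking the degree-preserving permutations of the vertex set shows that none except the identity preserves every edge, so Aut(G) is trivial.

{e}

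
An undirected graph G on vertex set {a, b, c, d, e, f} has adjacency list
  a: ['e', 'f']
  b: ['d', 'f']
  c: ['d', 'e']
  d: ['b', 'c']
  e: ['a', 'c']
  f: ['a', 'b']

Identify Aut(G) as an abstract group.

Every vertex has degree 2 and the graph is connected, so G is the 6-cycle C_6. The automorphisms of the 6-cycle are exactly the symmetries of a regular 6-gon: the dihedral group D_6, |D_6| = 12.

D_6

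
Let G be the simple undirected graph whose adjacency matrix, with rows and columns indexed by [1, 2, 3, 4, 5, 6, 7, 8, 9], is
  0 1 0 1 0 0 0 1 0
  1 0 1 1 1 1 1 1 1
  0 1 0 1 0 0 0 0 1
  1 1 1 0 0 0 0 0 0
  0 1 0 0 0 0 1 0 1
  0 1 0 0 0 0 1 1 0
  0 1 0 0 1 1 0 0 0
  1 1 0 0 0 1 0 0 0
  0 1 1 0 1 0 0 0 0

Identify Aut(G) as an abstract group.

Vertex 2 is the unique vertex of degree 8; the remaining 8 vertices each have degree 3 and induce a cycle, so G is the wheel on 9 vertices with hub 2. Every automorphism fixes the hub and acts on the rim 8-cycle, so Aut(G) ≅ Aut(C_8) = D_8 of order 16.

the dihedral group of order 16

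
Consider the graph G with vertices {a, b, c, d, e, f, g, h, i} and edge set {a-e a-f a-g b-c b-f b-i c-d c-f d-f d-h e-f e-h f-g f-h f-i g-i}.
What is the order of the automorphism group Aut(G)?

16

Vertex f is the unique vertex of degree 8; the remaining 8 vertices each have degree 3 and induce a cycle, so G is the wheel on 9 vertices with hub f. With the hub fixed, the remaining symmetry is that of the rim cycle C_8, giving the dihedral group D_8.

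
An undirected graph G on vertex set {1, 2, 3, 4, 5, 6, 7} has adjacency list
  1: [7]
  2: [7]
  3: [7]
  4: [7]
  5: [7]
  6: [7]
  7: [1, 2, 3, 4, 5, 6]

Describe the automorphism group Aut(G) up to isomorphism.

Vertex 7 has degree 6 and every other vertex has degree 1, so G is the star K_{1,6} with centre 7. Any automorphism fixes the centre and permutes the 6 leaves freely, so Aut(G) ≅ S_6 of order 6! = 720.

the symmetric group on 6 letters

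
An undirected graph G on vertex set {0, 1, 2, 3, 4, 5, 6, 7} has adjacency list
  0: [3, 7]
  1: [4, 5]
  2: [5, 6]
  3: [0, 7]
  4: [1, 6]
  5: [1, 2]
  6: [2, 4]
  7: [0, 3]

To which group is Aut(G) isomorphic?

D_5 × D_3

G has two connected components, {1, 2, 4, 5, 6} and {0, 3, 7}; each is 2-regular, so G = C_5 ⊔ C_3. No automorphism exchanges components of different sizes, hence Aut(G) is the direct product D_5 × D_3, order 60.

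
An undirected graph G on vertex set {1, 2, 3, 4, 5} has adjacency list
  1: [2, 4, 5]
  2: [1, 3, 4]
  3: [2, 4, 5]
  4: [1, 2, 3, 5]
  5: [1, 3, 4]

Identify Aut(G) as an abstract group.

Vertex 4 is the unique vertex of degree 4; the remaining 4 vertices each have degree 3 and induce a cycle, so G is the wheel on 5 vertices with hub 4. Every automorphism fixes the hub and acts on the rim 4-cycle, so Aut(G) ≅ Aut(C_4) = D_4 of order 8.

D_4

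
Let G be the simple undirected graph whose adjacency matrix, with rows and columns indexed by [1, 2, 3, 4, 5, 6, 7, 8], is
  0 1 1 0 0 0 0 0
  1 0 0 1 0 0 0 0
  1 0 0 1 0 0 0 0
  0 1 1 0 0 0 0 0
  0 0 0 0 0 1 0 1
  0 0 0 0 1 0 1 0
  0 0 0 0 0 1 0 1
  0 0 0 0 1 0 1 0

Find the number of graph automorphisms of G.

G has two connected components, {5, 6, 7, 8} and {1, 2, 3, 4}; each is 2-regular, so G = C_4 ⊔ C_4. Aut of a disjoint union of two copies of C_4 is the wreath product D_4 ≀ Z_2, of order 2·8² = 128.

128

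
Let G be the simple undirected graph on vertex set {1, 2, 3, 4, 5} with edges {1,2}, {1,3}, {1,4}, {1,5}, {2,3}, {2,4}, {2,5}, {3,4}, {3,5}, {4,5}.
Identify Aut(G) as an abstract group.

Every vertex has degree 4, so G is the complete graph K_5. Any permutation of the 5 vertices preserves K_5, so Aut(K_5) = S_5 of order 5! = 120.

the symmetric group on 5 letters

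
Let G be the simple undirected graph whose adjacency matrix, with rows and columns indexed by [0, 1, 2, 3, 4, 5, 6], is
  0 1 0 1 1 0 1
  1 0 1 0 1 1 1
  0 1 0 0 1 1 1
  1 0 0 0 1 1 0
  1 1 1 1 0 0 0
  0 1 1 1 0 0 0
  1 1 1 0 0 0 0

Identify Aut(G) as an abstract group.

1

The degree sequence is [4, 5, 4, 3, 4, 3, 3]. Checking the degree-preserving permutations of the vertex set shows that none except the identity preserves every edge, so Aut(G) is trivial.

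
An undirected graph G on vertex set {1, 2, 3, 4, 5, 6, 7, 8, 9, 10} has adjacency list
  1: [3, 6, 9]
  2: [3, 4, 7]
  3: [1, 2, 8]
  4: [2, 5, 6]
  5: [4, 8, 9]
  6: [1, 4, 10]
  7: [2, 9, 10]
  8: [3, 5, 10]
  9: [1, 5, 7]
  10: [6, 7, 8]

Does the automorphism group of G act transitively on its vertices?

G is 3-regular on 10 vertices with no triangles and no 4-cycles (girth 5): this is the Petersen graph. It is a classical fact that the Petersen graph has automorphism group S_5 (order 120), arising from its description as the Kneser graph K(5,2). This group acts transitively on the 10 vertices.

Yes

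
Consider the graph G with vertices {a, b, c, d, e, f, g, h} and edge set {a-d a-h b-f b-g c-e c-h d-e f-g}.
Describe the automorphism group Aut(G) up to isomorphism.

D_3 × D_5

G has two connected components, {a, c, d, e, h} and {b, f, g}; each is 2-regular, so G = C_5 ⊔ C_3. The components are non-isomorphic (different sizes), so Aut(G) = Aut(C_3) × Aut(C_5) = D_3 × D_5 of order 6·10 = 60.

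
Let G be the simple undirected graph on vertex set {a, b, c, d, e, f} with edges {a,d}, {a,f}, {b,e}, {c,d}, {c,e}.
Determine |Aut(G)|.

2

The degree sequence is [2, 1, 2, 2, 2, 1]; the two degree-1 vertices b and f are the ends of a path, so G = P_6. The only nontrivial automorphism of a path is the end-to-end reflection, so Aut(G) ≅ Z_2.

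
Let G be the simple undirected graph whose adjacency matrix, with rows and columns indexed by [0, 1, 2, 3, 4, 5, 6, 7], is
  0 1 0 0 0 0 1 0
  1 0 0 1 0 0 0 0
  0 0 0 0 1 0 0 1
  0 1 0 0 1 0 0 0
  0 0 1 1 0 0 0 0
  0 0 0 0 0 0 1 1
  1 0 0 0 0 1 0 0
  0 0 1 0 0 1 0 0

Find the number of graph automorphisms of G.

16

G is 2-regular and connected on 8 vertices, i.e. the cycle C_8. C_8 has 8 rotations and 8 reflections, so Aut(C_8) ≅ D_8 of order 16.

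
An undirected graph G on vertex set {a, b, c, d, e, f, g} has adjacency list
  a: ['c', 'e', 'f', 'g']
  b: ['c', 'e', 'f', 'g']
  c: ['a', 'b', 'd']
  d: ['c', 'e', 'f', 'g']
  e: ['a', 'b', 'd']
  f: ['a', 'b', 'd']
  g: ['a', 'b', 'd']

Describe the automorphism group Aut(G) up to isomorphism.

The vertices split by degree into {a, b, d} (degree 4) and {c, e, f, g} (degree 3); every edge runs between the two parts, so G is the complete bipartite graph K_{3,4}. Automorphisms preserve the bipartition setwise (since the parts differ in size) and act as S_4 × S_3 within it; |Aut| = 144.

S_4 × S_3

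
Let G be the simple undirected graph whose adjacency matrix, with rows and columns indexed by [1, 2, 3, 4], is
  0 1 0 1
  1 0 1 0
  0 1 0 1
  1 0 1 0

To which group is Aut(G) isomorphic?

G is 2-regular and bipartite on 2^2 = 4 vertices with girth 4; it is the hypercube graph Q_2. The symmetry group of the 2-cube is the hyperoctahedral group B_2 = Z_2 ≀ S_2, of order 2^2·2! = 8.

Z_2^2 ⋊ S_2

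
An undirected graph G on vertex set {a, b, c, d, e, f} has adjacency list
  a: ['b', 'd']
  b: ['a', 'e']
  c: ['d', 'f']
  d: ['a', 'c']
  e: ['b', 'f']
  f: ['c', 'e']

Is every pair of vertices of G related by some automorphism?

G is 2-regular and connected on 6 vertices, i.e. the cycle C_6. The automorphisms of the 6-cycle are exactly the symmetries of a regular 6-gon: the dihedral group D_6, |D_6| = 12. Under this action every vertex can be carried to every other, so G is vertex-transitive.

Yes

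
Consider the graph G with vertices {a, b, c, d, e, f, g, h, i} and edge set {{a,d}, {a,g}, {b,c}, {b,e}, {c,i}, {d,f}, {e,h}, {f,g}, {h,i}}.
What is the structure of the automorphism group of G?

G has two connected components, {b, c, e, h, i} and {a, d, f, g}; each is 2-regular, so G = C_5 ⊔ C_4. No automorphism exchanges components of different sizes, hence Aut(G) is the direct product D_5 × D_4, order 80.

D_5 × D_4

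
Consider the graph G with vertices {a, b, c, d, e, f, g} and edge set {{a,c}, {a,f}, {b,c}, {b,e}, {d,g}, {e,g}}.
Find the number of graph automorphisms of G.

2

The degree sequence is [2, 2, 2, 1, 2, 1, 2]; the two degree-1 vertices d and f are the ends of a path, so G = P_7. The only nontrivial automorphism of a path is the end-to-end reflection, so Aut(G) ≅ Z_2.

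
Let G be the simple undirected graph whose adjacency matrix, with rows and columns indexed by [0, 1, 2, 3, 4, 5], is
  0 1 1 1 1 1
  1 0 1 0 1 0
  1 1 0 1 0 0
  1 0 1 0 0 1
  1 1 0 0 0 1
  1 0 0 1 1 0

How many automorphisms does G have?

Vertex 0 is the unique vertex of degree 5; the remaining 5 vertices each have degree 3 and induce a cycle, so G is the wheel on 6 vertices with hub 0. Every automorphism fixes the hub and acts on the rim 5-cycle, so Aut(G) ≅ Aut(C_5) = D_5 of order 10.

10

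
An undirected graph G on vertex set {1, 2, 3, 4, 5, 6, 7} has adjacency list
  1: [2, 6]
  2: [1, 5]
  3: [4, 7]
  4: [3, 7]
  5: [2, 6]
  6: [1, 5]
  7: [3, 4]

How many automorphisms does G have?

48

G has two connected components, {1, 2, 5, 6} and {3, 4, 7}; each is 2-regular, so G = C_4 ⊔ C_3. No automorphism exchanges components of different sizes, hence Aut(G) is the direct product D_3 × D_4, order 48.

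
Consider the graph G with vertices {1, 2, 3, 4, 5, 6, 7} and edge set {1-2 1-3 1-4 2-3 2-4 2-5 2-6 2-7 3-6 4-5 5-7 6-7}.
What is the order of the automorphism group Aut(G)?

Vertex 2 is the unique vertex of degree 6; the remaining 6 vertices each have degree 3 and induce a cycle, so G is the wheel on 7 vertices with hub 2. With the hub fixed, the remaining symmetry is that of the rim cycle C_6, giving the dihedral group D_6.

12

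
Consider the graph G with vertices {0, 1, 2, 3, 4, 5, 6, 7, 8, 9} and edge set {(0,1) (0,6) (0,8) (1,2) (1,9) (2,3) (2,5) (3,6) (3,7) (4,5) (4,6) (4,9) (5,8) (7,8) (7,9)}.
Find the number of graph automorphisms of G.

120

G is 3-regular on 10 vertices with no triangles and no 4-cycles (girth 5): this is the Petersen graph. It is a classical fact that the Petersen graph has automorphism group S_5 (order 120), arising from its description as the Kneser graph K(5,2).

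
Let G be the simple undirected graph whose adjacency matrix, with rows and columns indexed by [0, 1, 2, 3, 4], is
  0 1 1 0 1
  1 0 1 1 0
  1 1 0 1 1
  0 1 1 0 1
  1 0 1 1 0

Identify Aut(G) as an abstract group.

Vertex 2 is the unique vertex of degree 4; the remaining 4 vertices each have degree 3 and induce a cycle, so G is the wheel on 5 vertices with hub 2. Every automorphism fixes the hub and acts on the rim 4-cycle, so Aut(G) ≅ Aut(C_4) = D_4 of order 8.

the dihedral group of order 8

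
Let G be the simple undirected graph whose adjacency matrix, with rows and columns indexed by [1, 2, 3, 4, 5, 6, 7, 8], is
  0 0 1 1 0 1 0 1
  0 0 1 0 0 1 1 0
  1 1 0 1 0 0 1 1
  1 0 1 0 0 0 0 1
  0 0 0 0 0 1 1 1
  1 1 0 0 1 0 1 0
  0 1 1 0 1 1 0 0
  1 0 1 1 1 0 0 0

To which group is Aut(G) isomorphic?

The degree sequence is [4, 3, 5, 3, 3, 4, 4, 4]. Checking the degree-preserving permutations of the vertex set shows that none except the identity preserves every edge, so Aut(G) is trivial.

1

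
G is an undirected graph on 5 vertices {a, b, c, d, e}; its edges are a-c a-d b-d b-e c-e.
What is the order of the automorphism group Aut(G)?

10

G is 2-regular and connected on 5 vertices, i.e. the cycle C_5. The automorphisms of the 5-cycle are exactly the symmetries of a regular 5-gon: the dihedral group D_5, |D_5| = 10.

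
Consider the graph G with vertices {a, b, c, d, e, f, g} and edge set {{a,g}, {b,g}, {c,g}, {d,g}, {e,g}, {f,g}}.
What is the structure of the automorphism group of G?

Vertex g has degree 6 and every other vertex has degree 1, so G is the star K_{1,6} with centre g. Any automorphism fixes the centre and permutes the 6 leaves freely, so Aut(G) ≅ S_6 of order 6! = 720.

the symmetric group on 6 letters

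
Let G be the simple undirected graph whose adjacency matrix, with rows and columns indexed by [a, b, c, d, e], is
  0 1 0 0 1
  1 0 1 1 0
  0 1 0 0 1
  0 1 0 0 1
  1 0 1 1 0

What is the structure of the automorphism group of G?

S_2 × S_3

The vertices split by degree into {b, e} (degree 3) and {a, c, d} (degree 2); every edge runs between the two parts, so G is the complete bipartite graph K_{2,3}. The parts have unequal sizes, so no automorphism swaps them; each part is permuted independently, giving S_2 × S_3 of order 2!·3! = 12.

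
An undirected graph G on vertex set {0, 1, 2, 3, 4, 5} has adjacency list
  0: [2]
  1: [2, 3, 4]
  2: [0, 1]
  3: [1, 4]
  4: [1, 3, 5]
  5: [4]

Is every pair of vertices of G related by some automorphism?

Automorphisms preserve degree, but G has vertices of degree 1 and vertices of degree 3; no automorphism maps one to the other, so G is not vertex-transitive.

No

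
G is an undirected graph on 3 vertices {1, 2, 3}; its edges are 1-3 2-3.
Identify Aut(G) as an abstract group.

the cyclic group of order 2

The degree sequence is [1, 1, 2]; the two degree-1 vertices 1 and 2 are the ends of a path, so G = P_3. A path has exactly one nontrivial symmetry — reversal — giving Aut(G) of order 2.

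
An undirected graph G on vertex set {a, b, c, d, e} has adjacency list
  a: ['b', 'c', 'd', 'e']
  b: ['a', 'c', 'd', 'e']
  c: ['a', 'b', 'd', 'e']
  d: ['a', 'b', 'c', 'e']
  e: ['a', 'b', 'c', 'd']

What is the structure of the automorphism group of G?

All 5 vertices are pairwise adjacent: G = K_5. Any permutation of the 5 vertices preserves K_5, so Aut(K_5) = S_5 of order 5! = 120.

the symmetric group on 5 letters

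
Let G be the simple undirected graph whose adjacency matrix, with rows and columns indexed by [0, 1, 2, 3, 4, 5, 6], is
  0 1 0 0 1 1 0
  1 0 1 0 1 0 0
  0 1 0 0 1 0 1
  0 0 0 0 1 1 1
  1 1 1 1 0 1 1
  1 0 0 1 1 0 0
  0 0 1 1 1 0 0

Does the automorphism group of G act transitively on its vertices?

No

Vertex 4 is the only vertex of degree 6, so every automorphism fixes it; G is not vertex-transitive.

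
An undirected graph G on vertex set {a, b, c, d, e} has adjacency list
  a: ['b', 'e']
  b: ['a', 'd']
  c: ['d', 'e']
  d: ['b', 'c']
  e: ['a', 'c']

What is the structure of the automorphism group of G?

G is 2-regular and connected on 5 vertices, i.e. the cycle C_5. The automorphisms of the 5-cycle are exactly the symmetries of a regular 5-gon: the dihedral group D_5, |D_5| = 10.

D_5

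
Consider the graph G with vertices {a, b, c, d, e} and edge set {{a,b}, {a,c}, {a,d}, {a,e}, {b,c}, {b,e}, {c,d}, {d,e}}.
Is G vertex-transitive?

Vertex a is the only vertex of degree 4, so every automorphism fixes it; G is not vertex-transitive.

No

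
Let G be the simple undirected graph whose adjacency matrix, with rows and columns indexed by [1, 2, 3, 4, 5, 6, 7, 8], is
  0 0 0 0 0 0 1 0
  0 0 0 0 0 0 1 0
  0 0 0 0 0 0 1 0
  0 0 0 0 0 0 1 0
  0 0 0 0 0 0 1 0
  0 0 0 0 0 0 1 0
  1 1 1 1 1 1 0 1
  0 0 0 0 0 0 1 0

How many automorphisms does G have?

Vertex 7 has degree 7 and every other vertex has degree 1, so G is the star K_{1,7} with centre 7. The 7 leaves are pairwise interchangeable while the centre is fixed, giving Aut(G) = S_7.

5040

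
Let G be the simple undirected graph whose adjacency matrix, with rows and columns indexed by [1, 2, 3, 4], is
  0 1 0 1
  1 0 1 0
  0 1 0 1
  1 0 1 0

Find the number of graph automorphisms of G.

8

G is 2-regular and bipartite on 2^2 = 4 vertices with girth 4; it is the hypercube graph Q_2. The symmetry group of the 2-cube is the hyperoctahedral group B_2 = Z_2 ≀ S_2, of order 2^2·2! = 8.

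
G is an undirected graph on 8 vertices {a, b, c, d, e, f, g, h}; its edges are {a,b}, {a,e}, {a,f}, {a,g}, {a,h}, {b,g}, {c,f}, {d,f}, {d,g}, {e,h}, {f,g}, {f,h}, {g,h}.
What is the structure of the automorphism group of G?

1

The degree sequence is [5, 2, 1, 2, 2, 5, 5, 4]. Checking the degree-preserving permutations of the vertex set shows that none except the identity preserves every edge, so Aut(G) is trivial.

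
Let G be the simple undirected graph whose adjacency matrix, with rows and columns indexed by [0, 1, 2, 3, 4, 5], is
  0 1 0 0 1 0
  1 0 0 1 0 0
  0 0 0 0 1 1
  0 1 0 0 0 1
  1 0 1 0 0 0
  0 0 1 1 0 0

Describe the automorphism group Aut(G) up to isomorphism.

the dihedral group of order 12

G is 2-regular and connected on 6 vertices, i.e. the cycle C_6. The automorphisms of the 6-cycle are exactly the symmetries of a regular 6-gon: the dihedral group D_6, |D_6| = 12.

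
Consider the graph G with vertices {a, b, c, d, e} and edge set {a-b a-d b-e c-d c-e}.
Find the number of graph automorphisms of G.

10

Every vertex has degree 2 and the graph is connected, so G is the 5-cycle C_5. C_5 has 5 rotations and 5 reflections, so Aut(C_5) ≅ D_5 of order 10.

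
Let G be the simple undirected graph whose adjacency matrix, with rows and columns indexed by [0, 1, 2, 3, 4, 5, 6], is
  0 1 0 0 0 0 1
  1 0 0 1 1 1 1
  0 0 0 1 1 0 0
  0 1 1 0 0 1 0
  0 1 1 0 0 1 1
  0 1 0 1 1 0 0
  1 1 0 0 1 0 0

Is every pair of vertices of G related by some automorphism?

Vertex 1 is the only vertex of degree 5, so every automorphism fixes it; G is not vertex-transitive.

No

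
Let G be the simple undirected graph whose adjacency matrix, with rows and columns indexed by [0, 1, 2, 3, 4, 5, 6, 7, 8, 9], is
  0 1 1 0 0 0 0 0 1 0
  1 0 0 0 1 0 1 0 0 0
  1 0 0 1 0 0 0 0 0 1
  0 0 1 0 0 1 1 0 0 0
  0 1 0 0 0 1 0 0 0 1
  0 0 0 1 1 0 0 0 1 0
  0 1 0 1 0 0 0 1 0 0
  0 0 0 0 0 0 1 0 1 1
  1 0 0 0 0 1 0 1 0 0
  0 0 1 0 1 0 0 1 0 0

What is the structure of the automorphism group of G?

S_5

G is 3-regular on 10 vertices with no triangles and no 4-cycles (girth 5): this is the Petersen graph. Viewing the Petersen graph as the Kneser graph K(5,2) — vertices are 2-subsets of {1,…,5}, edges join disjoint pairs — its automorphisms are exactly the permutations of the 5-element set, so Aut ≅ S_5 of order 120.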